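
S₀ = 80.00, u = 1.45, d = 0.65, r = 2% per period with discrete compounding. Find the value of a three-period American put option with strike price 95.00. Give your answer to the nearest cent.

28.58

Risk-neutral probability p = (1 + 0.02 − 0.65)/(1.45 − 0.65) = 0.3700/0.8000 = 0.4625
Terminal stock prices: S_uuu = 243.9, S_uud = 109.3, S_udd = 49.01, S_ddd = 21.97
Terminal payoffs (K − S): max(-148.9, 0) = 0, max(-14.33, 0) = 0, max(45.99, 0) = 45.99, max(73.03, 0) = 73.03
Node uu (S = 168.2): continuation = 1/1.02·[0.4625·0.0000 + 0.5375·0.0000] = 0.0000; exercise value = 0.0000 ≤ continuation, so V_uu = 0.0000
Node ud (S = 75.4): continuation = 1/1.02·[0.4625·0.0000 + 0.5375·45.9900] = 24.2349; exercise value = 19.6000 ≤ continuation, so V_ud = 24.2349
Node dd (S = 33.8): continuation = 1/1.02·[0.4625·45.9900 + 0.5375·73.0300] = 59.3373; exercise value = 61.2000 > continuation, so V_dd = 61.2000 (exercise)
Node u (S = 116): continuation = 1/1.02·[0.4625·0.0000 + 0.5375·24.2349] = 12.7709; exercise value = 0.0000 ≤ continuation, so V_u = 12.7709
Node d (S = 52): continuation = 1/1.02·[0.4625·24.2349 + 0.5375·61.2000] = 43.2389; exercise value = 43.0000 ≤ continuation, so V_d = 43.2389
Node 0 (S = 80): continuation = 1/1.02·[0.4625·12.7709 + 0.5375·43.2389] = 28.5759; exercise value = 15.0000 ≤ continuation, so V_0 = 28.5759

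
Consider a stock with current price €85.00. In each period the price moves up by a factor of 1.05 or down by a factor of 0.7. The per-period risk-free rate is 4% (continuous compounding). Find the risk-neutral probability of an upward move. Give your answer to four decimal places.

Risk-neutral probability p = (e^0.04 − 0.7)/(1.05 − 0.7) = 0.3408/0.3500 = 0.9737

p = 0.9737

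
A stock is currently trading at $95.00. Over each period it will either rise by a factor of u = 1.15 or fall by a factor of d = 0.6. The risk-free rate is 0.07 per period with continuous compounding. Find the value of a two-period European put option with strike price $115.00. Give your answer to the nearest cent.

Risk-neutral probability p = (e^0.07 − 0.6)/(1.15 − 0.6) = 0.4725/0.5500 = 0.8591
Terminal stock prices: S_uu = 125.6, S_ud = 65.55, S_dd = 34.2
Terminal payoffs (K − S): max(-10.64, 0) = 0, max(49.45, 0) = 49.45, max(80.8, 0) = 80.8
Node u (S = 109.2): V_u = e^(−0.07)·[0.8591·0.0000 + 0.1409·49.4500] = 6.4962
Node d (S = 57): V_d = e^(−0.07)·[0.8591·49.4500 + 0.1409·80.8000] = 50.2253
Node 0 (S = 95): V_0 = e^(−0.07)·[0.8591·6.4962 + 0.1409·50.2253] = 11.8017

$11.80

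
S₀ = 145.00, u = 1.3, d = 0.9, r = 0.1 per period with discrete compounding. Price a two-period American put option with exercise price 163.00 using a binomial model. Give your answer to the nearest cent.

Risk-neutral probability p = (1 + 0.1 − 0.9)/(1.3 − 0.9) = 0.2000/0.4000 = 0.5000
Terminal stock prices: S_uu = 245.1, S_ud = 169.7, S_dd = 117.5
Terminal payoffs (K − S): max(-82.05, 0) = 0, max(-6.65, 0) = 0, max(45.55, 0) = 45.55
Node u (S = 188.5): continuation = 1/1.1·[0.5000·0.0000 + 0.5000·0.0000] = 0.0000; exercise value = 0.0000 ≤ continuation, so V_u = 0.0000
Node d (S = 130.5): continuation = 1/1.1·[0.5000·0.0000 + 0.5000·45.5500] = 20.7045; exercise value = 32.5000 > continuation, so V_d = 32.5000 (exercise)
Node 0 (S = 145): continuation = 1/1.1·[0.5000·0.0000 + 0.5000·32.5000] = 14.7727; exercise value = 18.0000 > continuation, so V_0 = 18.0000 (exercise)

18.00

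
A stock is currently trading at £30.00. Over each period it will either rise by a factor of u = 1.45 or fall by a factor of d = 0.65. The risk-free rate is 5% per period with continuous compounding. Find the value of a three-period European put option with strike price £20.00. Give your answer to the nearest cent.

£1.77

Risk-neutral probability p = (e^0.05 − 0.65)/(1.45 − 0.65) = 0.4013/0.8000 = 0.5016
Terminal stock prices: S_uuu = 91.46, S_uud = 41, S_udd = 18.38, S_ddd = 8.239
Terminal payoffs (K − S): max(-71.46, 0) = 0, max(-21, 0) = 0, max(1.621, 0) = 1.621, max(11.76, 0) = 11.76
Node uu (S = 63.08): V_uu = e^(−0.05)·[0.5016·0.0000 + 0.4984·0.0000] = 0.0000
Node ud (S = 28.28): V_ud = e^(−0.05)·[0.5016·0.0000 + 0.4984·1.6212] = 0.7686
Node dd (S = 12.68): V_dd = e^(−0.05)·[0.5016·1.6212 + 0.4984·11.7613] = 6.3496
Node u (S = 43.5): V_u = e^(−0.05)·[0.5016·0.0000 + 0.4984·0.7686] = 0.3644
Node d (S = 19.5): V_d = e^(−0.05)·[0.5016·0.7686 + 0.4984·6.3496] = 3.3771
Node 0 (S = 30): V_0 = e^(−0.05)·[0.5016·0.3644 + 0.4984·3.3771] = 1.7750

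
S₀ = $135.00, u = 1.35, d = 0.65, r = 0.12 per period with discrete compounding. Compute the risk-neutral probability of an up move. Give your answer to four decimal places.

p = 0.6714

Risk-neutral probability p = (1 + 0.12 − 0.65)/(1.35 − 0.65) = 0.4700/0.7000 = 0.6714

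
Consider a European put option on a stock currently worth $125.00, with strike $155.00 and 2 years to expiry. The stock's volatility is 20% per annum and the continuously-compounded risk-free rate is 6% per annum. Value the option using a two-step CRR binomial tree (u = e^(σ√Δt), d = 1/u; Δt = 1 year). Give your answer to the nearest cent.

$22.65

CRR parameters: u = e^(σ√Δt) = e^(0.2·√1) = 1.2214, d = 1/u = 0.8187
Per-period rate: rΔt = 0.06·1 = 0.06, so R = e^0.06 = 1.0618
Risk-neutral probability p = (e^0.06 − 0.8187)/(1.2214 − 0.8187) = 0.2431/0.4027 = 0.6037
Terminal stock prices: S_uu = 186.5, S_ud = 125, S_dd = 83.79
Terminal payoffs (K − S): max(-31.48, 0) = 0, max(30, 0) = 30, max(71.21, 0) = 71.21
Node u (S = 152.7): V_u = e^(−0.06)·[0.6037·0.0000 + 0.3963·30.0000] = 11.1957
Node d (S = 102.3): V_d = e^(−0.06)·[0.6037·30.0000 + 0.3963·71.2100] = 43.6322
Node 0 (S = 125): V_0 = e^(−0.06)·[0.6037·11.1957 + 0.3963·43.6322] = 22.6488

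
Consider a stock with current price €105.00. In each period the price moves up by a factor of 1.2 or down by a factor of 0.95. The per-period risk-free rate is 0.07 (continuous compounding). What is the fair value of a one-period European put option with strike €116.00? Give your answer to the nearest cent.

€7.73

Risk-neutral probability p = (e^0.07 − 0.95)/(1.2 − 0.95) = 0.1225/0.2500 = 0.4900
Terminal stock prices: S_u = 126, S_d = 99.75
Terminal payoffs (K − S): max(-10, 0) = 0, max(16.25, 0) = 16.25
Node 0 (S = 105): V_0 = e^(−0.07)·[0.4900·0.0000 + 0.5100·16.2500] = 7.7267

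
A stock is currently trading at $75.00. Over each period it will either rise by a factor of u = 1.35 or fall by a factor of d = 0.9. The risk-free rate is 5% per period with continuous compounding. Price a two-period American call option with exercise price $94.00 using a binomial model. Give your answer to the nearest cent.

Risk-neutral probability p = (e^0.05 − 0.9)/(1.35 − 0.9) = 0.1513/0.4500 = 0.3362
Terminal stock prices: S_uu = 136.7, S_ud = 91.12, S_dd = 60.75
Terminal payoffs (S − K): max(42.69, 0) = 42.69, max(-2.875, 0) = 0, max(-33.25, 0) = 0
Node u (S = 101.2): continuation = e^(−0.05)·[0.3362·42.6875 + 0.6638·0.0000] = 13.6499; exercise value = 7.2500 ≤ continuation, so V_u = 13.6499
Node d (S = 67.5): continuation = e^(−0.05)·[0.3362·0.0000 + 0.6638·0.0000] = 0.0000; exercise value = 0.0000 ≤ continuation, so V_d = 0.0000
Node 0 (S = 75): continuation = e^(−0.05)·[0.3362·13.6499 + 0.6638·0.0000] = 4.3647; exercise value = 0.0000 ≤ continuation, so V_0 = 4.3647

$4.36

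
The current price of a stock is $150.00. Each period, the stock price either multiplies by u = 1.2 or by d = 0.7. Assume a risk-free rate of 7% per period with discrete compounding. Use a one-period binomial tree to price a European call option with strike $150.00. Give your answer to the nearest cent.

Risk-neutral probability p = (1 + 0.07 − 0.7)/(1.2 − 0.7) = 0.3700/0.5000 = 0.7400
Terminal stock prices: S_u = 180, S_d = 105
Terminal payoffs (S − K): max(30, 0) = 30, max(-45, 0) = 0
Node 0 (S = 150): V_0 = 1/1.07·[0.7400·30.0000 + 0.2600·0.0000] = 20.7477

$20.75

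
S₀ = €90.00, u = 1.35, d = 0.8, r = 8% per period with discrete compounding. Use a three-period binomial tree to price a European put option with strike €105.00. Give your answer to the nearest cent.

€13.49

Risk-neutral probability p = (1 + 0.08 − 0.8)/(1.35 − 0.8) = 0.2800/0.5500 = 0.5091
Terminal stock prices: S_uuu = 221.4, S_uud = 131.2, S_udd = 77.76, S_ddd = 46.08
Terminal payoffs (K − S): max(-116.4, 0) = 0, max(-26.22, 0) = 0, max(27.24, 0) = 27.24, max(58.92, 0) = 58.92
Node uu (S = 164): V_uu = 1/1.08·[0.5091·0.0000 + 0.4909·0.0000] = 0.0000
Node ud (S = 97.2): V_ud = 1/1.08·[0.5091·0.0000 + 0.4909·27.2400] = 12.3818
Node dd (S = 57.6): V_dd = 1/1.08·[0.5091·27.2400 + 0.4909·58.9200] = 39.6222
Node u (S = 121.5): V_u = 1/1.08·[0.5091·0.0000 + 0.4909·12.3818] = 5.6281
Node d (S = 72): V_d = 1/1.08·[0.5091·12.3818 + 0.4909·39.6222] = 23.8466
Node 0 (S = 90): V_0 = 1/1.08·[0.5091·5.6281 + 0.4909·23.8466] = 13.4924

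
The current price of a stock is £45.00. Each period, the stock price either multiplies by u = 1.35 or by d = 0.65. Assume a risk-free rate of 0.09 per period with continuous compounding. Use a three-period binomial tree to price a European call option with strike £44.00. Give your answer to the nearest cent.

Risk-neutral probability p = (e^0.09 − 0.65)/(1.35 − 0.65) = 0.4442/0.7000 = 0.6345
Terminal stock prices: S_uuu = 110.7, S_uud = 53.31, S_udd = 25.67, S_ddd = 12.36
Terminal payoffs (S − K): max(66.72, 0) = 66.72, max(9.308, 0) = 9.308, max(-18.33, 0) = 0, max(-31.64, 0) = 0
Node uu (S = 82.01): V_uu = e^(−0.09)·[0.6345·66.7169 + 0.3655·9.3081] = 41.7995
Node ud (S = 39.49): V_ud = e^(−0.09)·[0.6345·9.3081 + 0.3655·0.0000] = 5.3980
Node dd (S = 19.01): V_dd = e^(−0.09)·[0.6345·0.0000 + 0.3655·0.0000] = 0.0000
Node u (S = 60.75): V_u = e^(−0.09)·[0.6345·41.7995 + 0.3655·5.3980] = 26.0434
Node d (S = 29.25): V_d = e^(−0.09)·[0.6345·5.3980 + 0.3655·0.0000] = 3.1304
Node 0 (S = 45): V_0 = e^(−0.09)·[0.6345·26.0434 + 0.3655·3.1304] = 16.1487

£16.15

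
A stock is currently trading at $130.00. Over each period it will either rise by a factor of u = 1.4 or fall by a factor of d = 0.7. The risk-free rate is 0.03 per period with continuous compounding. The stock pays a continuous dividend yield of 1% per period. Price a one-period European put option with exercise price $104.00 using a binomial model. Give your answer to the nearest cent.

$6.84

Per-period risk-free factor R = e^0.03 = 1.0305; dividend-adjusted growth = e^(0.03−0.01) = 1.0202.
Risk-neutral probability p = (1.0202 − 0.7)/(1.4 − 0.7) = 0.3202/0.7000 = 0.4574
Terminal stock prices: S_u = 182, S_d = 91
Terminal payoffs (K − S): max(-78, 0) = 0, max(13, 0) = 13
Node 0 (S = 130): V_0 = e^(−0.03)·[0.4574·0.0000 + 0.5426·13.0000] = 6.8449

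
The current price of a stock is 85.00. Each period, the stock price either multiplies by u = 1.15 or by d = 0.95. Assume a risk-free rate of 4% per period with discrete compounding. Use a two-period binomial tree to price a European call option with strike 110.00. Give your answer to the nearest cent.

Risk-neutral probability p = (1 + 0.04 − 0.95)/(1.15 − 0.95) = 0.0900/0.2000 = 0.4500
Terminal stock prices: S_uu = 112.4, S_ud = 92.86, S_dd = 76.71
Terminal payoffs (S − K): max(2.412, 0) = 2.412, max(-17.14, 0) = 0, max(-33.29, 0) = 0
Node u (S = 97.75): V_u = 1/1.04·[0.4500·2.4125 + 0.5500·0.0000] = 1.0439
Node d (S = 80.75): V_d = 1/1.04·[0.4500·0.0000 + 0.5500·0.0000] = 0.0000
Node 0 (S = 85): V_0 = 1/1.04·[0.4500·1.0439 + 0.5500·0.0000] = 0.4517

0.45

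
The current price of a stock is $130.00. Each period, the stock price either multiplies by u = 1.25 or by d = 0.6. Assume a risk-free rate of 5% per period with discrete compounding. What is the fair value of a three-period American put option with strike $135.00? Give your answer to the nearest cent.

Risk-neutral probability p = (1 + 0.05 − 0.6)/(1.25 − 0.6) = 0.4500/0.6500 = 0.6923
Terminal stock prices: S_uuu = 253.9, S_uud = 121.9, S_udd = 58.5, S_ddd = 28.08
Terminal payoffs (K − S): max(-118.9, 0) = 0, max(13.12, 0) = 13.12, max(76.5, 0) = 76.5, max(106.9, 0) = 106.9
Node uu (S = 203.1): continuation = 1/1.05·[0.6923·0.0000 + 0.3077·13.1250] = 3.8462; exercise value = 0.0000 ≤ continuation, so V_uu = 3.8462
Node ud (S = 97.5): continuation = 1/1.05·[0.6923·13.1250 + 0.3077·76.5000] = 31.0714; exercise value = 37.5000 > continuation, so V_ud = 37.5000 (exercise)
Node dd (S = 46.8): continuation = 1/1.05·[0.6923·76.5000 + 0.3077·106.9200] = 81.7714; exercise value = 88.2000 > continuation, so V_dd = 88.2000 (exercise)
Node u (S = 162.5): continuation = 1/1.05·[0.6923·3.8462 + 0.3077·37.5000] = 13.5249; exercise value = 0.0000 ≤ continuation, so V_u = 13.5249
Node d (S = 78): continuation = 1/1.05·[0.6923·37.5000 + 0.3077·88.2000] = 50.5714; exercise value = 57.0000 > continuation, so V_d = 57.0000 (exercise)
Node 0 (S = 130): continuation = 1/1.05·[0.6923·13.5249 + 0.3077·57.0000] = 25.6208; exercise value = 5.0000 ≤ continuation, so V_0 = 25.6208

$25.62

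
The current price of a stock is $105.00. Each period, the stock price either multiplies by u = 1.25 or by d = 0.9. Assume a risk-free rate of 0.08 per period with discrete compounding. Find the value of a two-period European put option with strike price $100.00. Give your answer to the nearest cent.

$3.02

Risk-neutral probability p = (1 + 0.08 − 0.9)/(1.25 − 0.9) = 0.1800/0.3500 = 0.5143
Terminal stock prices: S_uu = 164.1, S_ud = 118.1, S_dd = 85.05
Terminal payoffs (K − S): max(-64.06, 0) = 0, max(-18.12, 0) = 0, max(14.95, 0) = 14.95
Node u (S = 131.2): V_u = 1/1.08·[0.5143·0.0000 + 0.4857·0.0000] = 0.0000
Node d (S = 94.5): V_d = 1/1.08·[0.5143·0.0000 + 0.4857·14.9500] = 6.7235
Node 0 (S = 105): V_0 = 1/1.08·[0.5143·0.0000 + 0.4857·6.7235] = 3.0238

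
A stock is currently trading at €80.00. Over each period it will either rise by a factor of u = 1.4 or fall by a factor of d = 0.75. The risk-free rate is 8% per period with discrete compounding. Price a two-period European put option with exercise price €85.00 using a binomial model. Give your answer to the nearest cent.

Risk-neutral probability p = (1 + 0.08 − 0.75)/(1.4 − 0.75) = 0.3300/0.6500 = 0.5077
Terminal stock prices: S_uu = 156.8, S_ud = 84, S_dd = 45
Terminal payoffs (K − S): max(-71.8, 0) = 0, max(1, 0) = 1, max(40, 0) = 40
Node u (S = 112): V_u = 1/1.08·[0.5077·0.0000 + 0.4923·1.0000] = 0.4558
Node d (S = 60): V_d = 1/1.08·[0.5077·1.0000 + 0.4923·40.0000] = 18.7037
Node 0 (S = 80): V_0 = 1/1.08·[0.5077·0.4558 + 0.4923·18.7037] = 8.7402

€8.74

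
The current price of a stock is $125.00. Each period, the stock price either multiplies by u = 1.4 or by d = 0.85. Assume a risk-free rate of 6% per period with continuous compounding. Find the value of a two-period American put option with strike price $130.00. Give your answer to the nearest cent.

$13.75

Risk-neutral probability p = (e^0.06 − 0.85)/(1.4 − 0.85) = 0.2118/0.5500 = 0.3852
Terminal stock prices: S_uu = 245, S_ud = 148.8, S_dd = 90.31
Terminal payoffs (K − S): max(-115, 0) = 0, max(-18.75, 0) = 0, max(39.69, 0) = 39.69
Node u (S = 175): continuation = e^(−0.06)·[0.3852·0.0000 + 0.6148·0.0000] = 0.0000; exercise value = 0.0000 ≤ continuation, so V_u = 0.0000
Node d (S = 106.2): continuation = e^(−0.06)·[0.3852·0.0000 + 0.6148·39.6875] = 22.9805; exercise value = 23.7500 > continuation, so V_d = 23.7500 (exercise)
Node 0 (S = 125): continuation = e^(−0.06)·[0.3852·0.0000 + 0.6148·23.7500] = 13.7521; exercise value = 5.0000 ≤ continuation, so V_0 = 13.7521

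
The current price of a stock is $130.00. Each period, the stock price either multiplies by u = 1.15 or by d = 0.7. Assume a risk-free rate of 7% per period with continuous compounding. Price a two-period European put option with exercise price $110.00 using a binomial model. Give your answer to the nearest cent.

$2.52

Risk-neutral probability p = (e^0.07 − 0.7)/(1.15 − 0.7) = 0.3725/0.4500 = 0.8278
Terminal stock prices: S_uu = 171.9, S_ud = 104.6, S_dd = 63.7
Terminal payoffs (K − S): max(-61.92, 0) = 0, max(5.35, 0) = 5.35, max(46.3, 0) = 46.3
Node u (S = 149.5): V_u = e^(−0.07)·[0.8278·0.0000 + 0.1722·5.3500] = 0.8590
Node d (S = 91): V_d = e^(−0.07)·[0.8278·5.3500 + 0.1722·46.3000] = 11.5633
Node 0 (S = 130): V_0 = e^(−0.07)·[0.8278·0.8590 + 0.1722·11.5633] = 2.5196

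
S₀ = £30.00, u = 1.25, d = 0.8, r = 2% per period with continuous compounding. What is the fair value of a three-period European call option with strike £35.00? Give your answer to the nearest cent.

Risk-neutral probability p = (e^0.02 − 0.8)/(1.25 − 0.8) = 0.2202/0.4500 = 0.4893
Terminal stock prices: S_uuu = 58.59, S_uud = 37.5, S_udd = 24, S_ddd = 15.36
Terminal payoffs (S − K): max(23.59, 0) = 23.59, max(2.5, 0) = 2.5, max(-11, 0) = 0, max(-19.64, 0) = 0
Node uu (S = 46.88): V_uu = e^(−0.02)·[0.4893·23.5938 + 0.5107·2.5000] = 12.5680
Node ud (S = 30): V_ud = e^(−0.02)·[0.4893·2.5000 + 0.5107·0.0000] = 1.1991
Node dd (S = 19.2): V_dd = e^(−0.02)·[0.4893·0.0000 + 0.5107·0.0000] = 0.0000
Node u (S = 37.5): V_u = e^(−0.02)·[0.4893·12.5680 + 0.5107·1.1991] = 6.6284
Node d (S = 24): V_d = e^(−0.02)·[0.4893·1.1991 + 0.5107·0.0000] = 0.5752
Node 0 (S = 30): V_0 = e^(−0.02)·[0.4893·6.6284 + 0.5107·0.5752] = 3.4672

£3.47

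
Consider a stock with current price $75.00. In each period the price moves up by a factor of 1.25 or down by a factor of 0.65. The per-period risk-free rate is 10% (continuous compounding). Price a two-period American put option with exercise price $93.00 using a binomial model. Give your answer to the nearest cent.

$18.00

Risk-neutral probability p = (e^0.1 − 0.65)/(1.25 − 0.65) = 0.4552/0.6000 = 0.7586
Terminal stock prices: S_uu = 117.2, S_ud = 60.94, S_dd = 31.69
Terminal payoffs (K − S): max(-24.19, 0) = 0, max(32.06, 0) = 32.06, max(61.31, 0) = 61.31
Node u (S = 93.75): continuation = e^(−0.1)·[0.7586·0.0000 + 0.2414·32.0625] = 7.0028; exercise value = 0.0000 ≤ continuation, so V_u = 7.0028
Node d (S = 48.75): continuation = e^(−0.1)·[0.7586·32.0625 + 0.2414·61.3125] = 35.3999; exercise value = 44.2500 > continuation, so V_d = 44.2500 (exercise)
Node 0 (S = 75): continuation = e^(−0.1)·[0.7586·7.0028 + 0.2414·44.2500] = 14.4716; exercise value = 18.0000 > continuation, so V_0 = 18.0000 (exercise)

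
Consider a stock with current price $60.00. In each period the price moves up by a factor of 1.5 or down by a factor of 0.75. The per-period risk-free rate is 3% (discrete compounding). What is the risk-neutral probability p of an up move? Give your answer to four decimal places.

p = 0.3733

Risk-neutral probability p = (1 + 0.03 − 0.75)/(1.5 − 0.75) = 0.2800/0.7500 = 0.3733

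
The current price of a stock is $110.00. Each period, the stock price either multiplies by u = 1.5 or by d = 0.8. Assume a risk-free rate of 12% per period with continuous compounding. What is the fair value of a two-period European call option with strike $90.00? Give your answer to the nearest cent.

Risk-neutral probability p = (e^0.12 − 0.8)/(1.5 − 0.8) = 0.3275/0.7000 = 0.4679
Terminal stock prices: S_uu = 247.5, S_ud = 132, S_dd = 70.4
Terminal payoffs (S − K): max(157.5, 0) = 157.5, max(42, 0) = 42, max(-19.6, 0) = 0
Node u (S = 165): V_u = e^(−0.12)·[0.4679·157.5000 + 0.5321·42.0000] = 85.1772
Node d (S = 88): V_d = e^(−0.12)·[0.4679·42.0000 + 0.5321·0.0000] = 17.4278
Node 0 (S = 110): V_0 = e^(−0.12)·[0.4679·85.1772 + 0.5321·17.4278] = 43.5695

$43.57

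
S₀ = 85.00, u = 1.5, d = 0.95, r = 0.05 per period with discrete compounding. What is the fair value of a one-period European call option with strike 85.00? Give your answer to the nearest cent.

7.36

Risk-neutral probability p = (1 + 0.05 − 0.95)/(1.5 − 0.95) = 0.1000/0.5500 = 0.1818
Terminal stock prices: S_u = 127.5, S_d = 80.75
Terminal payoffs (S − K): max(42.5, 0) = 42.5, max(-4.25, 0) = 0
Node 0 (S = 85): V_0 = 1/1.05·[0.1818·42.5000 + 0.8182·0.0000] = 7.3593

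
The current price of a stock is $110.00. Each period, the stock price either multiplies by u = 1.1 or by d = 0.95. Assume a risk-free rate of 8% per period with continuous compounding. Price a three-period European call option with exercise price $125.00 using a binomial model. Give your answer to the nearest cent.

$12.12

Risk-neutral probability p = (e^0.08 − 0.95)/(1.1 − 0.95) = 0.1333/0.1500 = 0.8886
Terminal stock prices: S_uuu = 146.4, S_uud = 126.4, S_udd = 109.2, S_ddd = 94.31
Terminal payoffs (S − K): max(21.41, 0) = 21.41, max(1.445, 0) = 1.445, max(-15.8, 0) = 0, max(-30.69, 0) = 0
Node uu (S = 133.1): V_uu = e^(−0.08)·[0.8886·21.4100 + 0.1114·1.4450] = 17.7105
Node ud (S = 115): V_ud = e^(−0.08)·[0.8886·1.4450 + 0.1114·0.0000] = 1.1853
Node dd (S = 99.27): V_dd = e^(−0.08)·[0.8886·0.0000 + 0.1114·0.0000] = 0.0000
Node u (S = 121): V_u = e^(−0.08)·[0.8886·17.7105 + 0.1114·1.1853] = 14.6491
Node d (S = 104.5): V_d = e^(−0.08)·[0.8886·1.1853 + 0.1114·0.0000] = 0.9722
Node 0 (S = 110): V_0 = e^(−0.08)·[0.8886·14.6491 + 0.1114·0.9722] = 12.1162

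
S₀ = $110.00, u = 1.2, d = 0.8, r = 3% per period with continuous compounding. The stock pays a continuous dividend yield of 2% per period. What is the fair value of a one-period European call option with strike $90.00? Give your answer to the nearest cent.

Per-period risk-free factor R = e^0.03 = 1.0305; dividend-adjusted growth = e^(0.03−0.02) = 1.0101.
Risk-neutral probability p = (1.0101 − 0.8)/(1.2 − 0.8) = 0.2101/0.4000 = 0.5251
Terminal stock prices: S_u = 132, S_d = 88
Terminal payoffs (S − K): max(42, 0) = 42, max(-2, 0) = 0
Node 0 (S = 110): V_0 = e^(−0.03)·[0.5251·42.0000 + 0.4749·0.0000] = 21.4034

$21.40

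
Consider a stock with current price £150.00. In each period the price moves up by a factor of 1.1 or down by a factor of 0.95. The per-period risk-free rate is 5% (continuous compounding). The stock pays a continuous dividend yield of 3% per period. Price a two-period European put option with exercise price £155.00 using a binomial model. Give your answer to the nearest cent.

Per-period risk-free factor R = e^0.05 = 1.0513; dividend-adjusted growth = e^(0.05−0.03) = 1.0202.
Risk-neutral probability p = (1.0202 − 0.95)/(1.1 − 0.95) = 0.0702/0.1500 = 0.4680
Terminal stock prices: S_uu = 181.5, S_ud = 156.8, S_dd = 135.4
Terminal payoffs (K − S): max(-26.5, 0) = 0, max(-1.75, 0) = 0, max(19.62, 0) = 19.62
Node u (S = 165): V_u = e^(−0.05)·[0.4680·0.0000 + 0.5320·0.0000] = 0.0000
Node d (S = 142.5): V_d = e^(−0.05)·[0.4680·0.0000 + 0.5320·19.6250] = 9.9311
Node 0 (S = 150): V_0 = e^(−0.05)·[0.4680·0.0000 + 0.5320·9.9311] = 5.0256

£5.03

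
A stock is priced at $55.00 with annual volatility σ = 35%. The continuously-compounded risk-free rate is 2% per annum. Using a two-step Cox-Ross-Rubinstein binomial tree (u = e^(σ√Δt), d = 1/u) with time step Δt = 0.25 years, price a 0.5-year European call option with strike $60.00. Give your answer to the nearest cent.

$3.96

CRR parameters: u = e^(σ√Δt) = e^(0.35·√0.25) = 1.1912, d = 1/u = 0.8395
Per-period rate: rΔt = 0.02·0.25 = 0.005, so R = e^0.005 = 1.0050
Risk-neutral probability p = (e^0.005 − 0.8395)/(1.1912 − 0.8395) = 0.1656/0.3518 = 0.4706
Terminal stock prices: S_uu = 78.05, S_ud = 55, S_dd = 38.76
Terminal payoffs (S − K): max(18.05, 0) = 18.05, max(-5, 0) = 0, max(-21.24, 0) = 0
Node u (S = 65.52): V_u = e^(−0.005)·[0.4706·18.0487 + 0.5294·0.0000] = 8.4515
Node d (S = 46.17): V_d = e^(−0.005)·[0.4706·0.0000 + 0.5294·0.0000] = 0.0000
Node 0 (S = 55): V_0 = e^(−0.005)·[0.4706·8.4515 + 0.5294·0.0000] = 3.9575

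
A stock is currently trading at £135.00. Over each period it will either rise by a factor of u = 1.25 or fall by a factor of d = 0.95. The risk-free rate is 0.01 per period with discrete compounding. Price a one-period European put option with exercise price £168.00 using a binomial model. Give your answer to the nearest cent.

£31.49

Risk-neutral probability p = (1 + 0.01 − 0.95)/(1.25 − 0.95) = 0.0600/0.3000 = 0.2000
Terminal stock prices: S_u = 168.8, S_d = 128.2
Terminal payoffs (K − S): max(-0.75, 0) = 0, max(39.75, 0) = 39.75
Node 0 (S = 135): V_0 = 1/1.01·[0.2000·0.0000 + 0.8000·39.7500] = 31.4851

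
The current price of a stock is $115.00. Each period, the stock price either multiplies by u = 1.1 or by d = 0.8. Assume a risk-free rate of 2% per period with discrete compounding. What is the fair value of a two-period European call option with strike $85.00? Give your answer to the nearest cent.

$34.08

Risk-neutral probability p = (1 + 0.02 − 0.8)/(1.1 − 0.8) = 0.2200/0.3000 = 0.7333
Terminal stock prices: S_uu = 139.2, S_ud = 101.2, S_dd = 73.6
Terminal payoffs (S − K): max(54.15, 0) = 54.15, max(16.2, 0) = 16.2, max(-11.4, 0) = 0
Node u (S = 126.5): V_u = 1/1.02·[0.7333·54.1500 + 0.2667·16.2000] = 43.1667
Node d (S = 92): V_d = 1/1.02·[0.7333·16.2000 + 0.2667·0.0000] = 11.6471
Node 0 (S = 115): V_0 = 1/1.02·[0.7333·43.1667 + 0.2667·11.6471] = 34.0798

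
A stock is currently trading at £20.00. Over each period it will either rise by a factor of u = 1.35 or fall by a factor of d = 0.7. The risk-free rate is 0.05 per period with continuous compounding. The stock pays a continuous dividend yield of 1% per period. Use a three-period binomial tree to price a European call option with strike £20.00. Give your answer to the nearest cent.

£5.49

Per-period risk-free factor R = e^0.05 = 1.0513; dividend-adjusted growth = e^(0.05−0.01) = 1.0408.
Risk-neutral probability p = (1.0408 − 0.7)/(1.35 − 0.7) = 0.3408/0.6500 = 0.5243
Terminal stock prices: S_uuu = 49.21, S_uud = 25.52, S_udd = 13.23, S_ddd = 6.86
Terminal payoffs (S − K): max(29.21, 0) = 29.21, max(5.515, 0) = 5.515, max(-6.77, 0) = 0, max(-13.14, 0) = 0
Node uu (S = 36.45): V_uu = e^(−0.05)·[0.5243·29.2075 + 0.4757·5.5150] = 17.0627
Node ud (S = 18.9): V_ud = e^(−0.05)·[0.5243·5.5150 + 0.4757·0.0000] = 2.7506
Node dd (S = 9.8): V_dd = e^(−0.05)·[0.5243·0.0000 + 0.4757·0.0000] = 0.0000
Node u (S = 27): V_u = e^(−0.05)·[0.5243·17.0627 + 0.4757·2.7506] = 9.7547
Node d (S = 14): V_d = e^(−0.05)·[0.5243·2.7506 + 0.4757·0.0000] = 1.3719
Node 0 (S = 20): V_0 = e^(−0.05)·[0.5243·9.7547 + 0.4757·1.3719] = 5.4859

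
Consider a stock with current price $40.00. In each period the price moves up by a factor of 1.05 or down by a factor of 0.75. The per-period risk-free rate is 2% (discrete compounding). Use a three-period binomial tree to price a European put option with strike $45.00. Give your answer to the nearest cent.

$3.30

Risk-neutral probability p = (1 + 0.02 − 0.75)/(1.05 − 0.75) = 0.2700/0.3000 = 0.9000
Terminal stock prices: S_uuu = 46.31, S_uud = 33.08, S_udd = 23.62, S_ddd = 16.88
Terminal payoffs (K − S): max(-1.305, 0) = 0, max(11.92, 0) = 11.92, max(21.38, 0) = 21.38, max(28.12, 0) = 28.12
Node uu (S = 44.1): V_uu = 1/1.02·[0.9000·0.0000 + 0.1000·11.9250] = 1.1691
Node ud (S = 31.5): V_ud = 1/1.02·[0.9000·11.9250 + 0.1000·21.3750] = 12.6176
Node dd (S = 22.5): V_dd = 1/1.02·[0.9000·21.3750 + 0.1000·28.1250] = 21.6176
Node u (S = 42): V_u = 1/1.02·[0.9000·1.1691 + 0.1000·12.6176] = 2.2686
Node d (S = 30): V_d = 1/1.02·[0.9000·12.6176 + 0.1000·21.6176] = 13.2526
Node 0 (S = 40): V_0 = 1/1.02·[0.9000·2.2686 + 0.1000·13.2526] = 3.3010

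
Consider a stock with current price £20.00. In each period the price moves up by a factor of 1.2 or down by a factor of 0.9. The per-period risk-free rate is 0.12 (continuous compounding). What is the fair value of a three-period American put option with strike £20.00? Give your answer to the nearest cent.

£0.45

Risk-neutral probability p = (e^0.12 − 0.9)/(1.2 − 0.9) = 0.2275/0.3000 = 0.7583
Terminal stock prices: S_uuu = 34.56, S_uud = 25.92, S_udd = 19.44, S_ddd = 14.58
Terminal payoffs (K − S): max(-14.56, 0) = 0, max(-5.92, 0) = 0, max(0.56, 0) = 0.56, max(5.42, 0) = 5.42
Node uu (S = 28.8): continuation = e^(−0.12)·[0.7583·0.0000 + 0.2417·0.0000] = 0.0000; exercise value = 0.0000 ≤ continuation, so V_uu = 0.0000
Node ud (S = 21.6): continuation = e^(−0.12)·[0.7583·0.0000 + 0.2417·0.5600] = 0.1200; exercise value = 0.0000 ≤ continuation, so V_ud = 0.1200
Node dd (S = 16.2): continuation = e^(−0.12)·[0.7583·0.5600 + 0.2417·5.4200] = 1.5384; exercise value = 3.8000 > continuation, so V_dd = 3.8000 (exercise)
Node u (S = 24): continuation = e^(−0.12)·[0.7583·0.0000 + 0.2417·0.1200] = 0.0257; exercise value = 0.0000 ≤ continuation, so V_u = 0.0257
Node d (S = 18): continuation = e^(−0.12)·[0.7583·0.1200 + 0.2417·3.8000] = 0.8953; exercise value = 2.0000 > continuation, so V_d = 2.0000 (exercise)
Node 0 (S = 20): continuation = e^(−0.12)·[0.7583·0.0257 + 0.2417·2.0000] = 0.4460; exercise value = 0.0000 ≤ continuation, so V_0 = 0.4460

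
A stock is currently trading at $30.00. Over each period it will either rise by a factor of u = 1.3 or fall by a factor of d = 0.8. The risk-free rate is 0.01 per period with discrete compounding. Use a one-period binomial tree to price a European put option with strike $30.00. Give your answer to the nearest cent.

$3.45

Risk-neutral probability p = (1 + 0.01 − 0.8)/(1.3 − 0.8) = 0.2100/0.5000 = 0.4200
Terminal stock prices: S_u = 39, S_d = 24
Terminal payoffs (K − S): max(-9, 0) = 0, max(6, 0) = 6
Node 0 (S = 30): V_0 = 1/1.01·[0.4200·0.0000 + 0.5800·6.0000] = 3.4455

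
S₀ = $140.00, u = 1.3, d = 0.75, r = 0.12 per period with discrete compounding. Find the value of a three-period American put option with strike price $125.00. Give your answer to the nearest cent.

Risk-neutral probability p = (1 + 0.12 − 0.75)/(1.3 − 0.75) = 0.3700/0.5500 = 0.6727
Terminal stock prices: S_uuu = 307.6, S_uud = 177.5, S_udd = 102.4, S_ddd = 59.06
Terminal payoffs (K − S): max(-182.6, 0) = 0, max(-52.45, 0) = 0, max(22.62, 0) = 22.62, max(65.94, 0) = 65.94
Node uu (S = 236.6): continuation = 1/1.12·[0.6727·0.0000 + 0.3273·0.0000] = 0.0000; exercise value = 0.0000 ≤ continuation, so V_uu = 0.0000
Node ud (S = 136.5): continuation = 1/1.12·[0.6727·0.0000 + 0.3273·22.6250] = 6.6112; exercise value = 0.0000 ≤ continuation, so V_ud = 6.6112
Node dd (S = 78.75): continuation = 1/1.12·[0.6727·22.6250 + 0.3273·65.9375] = 32.8571; exercise value = 46.2500 > continuation, so V_dd = 46.2500 (exercise)
Node u (S = 182): continuation = 1/1.12·[0.6727·0.0000 + 0.3273·6.6112] = 1.9318; exercise value = 0.0000 ≤ continuation, so V_u = 1.9318
Node d (S = 105): continuation = 1/1.12·[0.6727·6.6112 + 0.3273·46.2500] = 17.4856; exercise value = 20.0000 > continuation, so V_d = 20.0000 (exercise)
Node 0 (S = 140): continuation = 1/1.12·[0.6727·1.9318 + 0.3273·20.0000] = 7.0045; exercise value = 0.0000 ≤ continuation, so V_0 = 7.0045

$7.00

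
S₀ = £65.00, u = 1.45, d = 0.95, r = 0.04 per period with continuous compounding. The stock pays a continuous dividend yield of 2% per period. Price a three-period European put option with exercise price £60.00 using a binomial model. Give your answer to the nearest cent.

Per-period risk-free factor R = e^0.04 = 1.0408; dividend-adjusted growth = e^(0.04−0.02) = 1.0202.
Risk-neutral probability p = (1.0202 − 0.95)/(1.45 − 0.95) = 0.0702/0.5000 = 0.1404
Terminal stock prices: S_uuu = 198.2, S_uud = 129.8, S_udd = 85.06, S_ddd = 55.73
Terminal payoffs (K − S): max(-138.2, 0) = 0, max(-69.83, 0) = 0, max(-25.06, 0) = 0, max(4.271, 0) = 4.271
Node uu (S = 136.7): V_uu = e^(−0.04)·[0.1404·0.0000 + 0.8596·0.0000] = 0.0000
Node ud (S = 89.54): V_ud = e^(−0.04)·[0.1404·0.0000 + 0.8596·0.0000] = 0.0000
Node dd (S = 58.66): V_dd = e^(−0.04)·[0.1404·0.0000 + 0.8596·4.2706] = 3.5271
Node u (S = 94.25): V_u = e^(−0.04)·[0.1404·0.0000 + 0.8596·0.0000] = 0.0000
Node d (S = 61.75): V_d = e^(−0.04)·[0.1404·0.0000 + 0.8596·3.5271] = 2.9130
Node 0 (S = 65): V_0 = e^(−0.04)·[0.1404·0.0000 + 0.8596·2.9130] = 2.4058

£2.41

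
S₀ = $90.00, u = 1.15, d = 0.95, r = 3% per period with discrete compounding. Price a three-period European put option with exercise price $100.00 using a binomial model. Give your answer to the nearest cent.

Risk-neutral probability p = (1 + 0.03 − 0.95)/(1.15 − 0.95) = 0.0800/0.2000 = 0.4000
Terminal stock prices: S_uuu = 136.9, S_uud = 113.1, S_udd = 93.41, S_ddd = 77.16
Terminal payoffs (K − S): max(-36.88, 0) = 0, max(-13.07, 0) = 0, max(6.591, 0) = 6.591, max(22.84, 0) = 22.84
Node uu (S = 119): V_uu = 1/1.03·[0.4000·0.0000 + 0.6000·0.0000] = 0.0000
Node ud (S = 98.32): V_ud = 1/1.03·[0.4000·0.0000 + 0.6000·6.5913] = 3.8396
Node dd (S = 81.22): V_dd = 1/1.03·[0.4000·6.5913 + 0.6000·22.8363] = 15.8624
Node u (S = 103.5): V_u = 1/1.03·[0.4000·0.0000 + 0.6000·3.8396] = 2.2366
Node d (S = 85.5): V_d = 1/1.03·[0.4000·3.8396 + 0.6000·15.8624] = 10.7313
Node 0 (S = 90): V_0 = 1/1.03·[0.4000·2.2366 + 0.6000·10.7313] = 7.1198

$7.12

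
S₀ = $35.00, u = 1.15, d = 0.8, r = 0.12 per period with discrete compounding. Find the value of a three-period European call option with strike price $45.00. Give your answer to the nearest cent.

Risk-neutral probability p = (1 + 0.12 − 0.8)/(1.15 − 0.8) = 0.3200/0.3500 = 0.9143
Terminal stock prices: S_uuu = 53.23, S_uud = 37.03, S_udd = 25.76, S_ddd = 17.92
Terminal payoffs (S − K): max(8.231, 0) = 8.231, max(-7.97, 0) = 0, max(-19.24, 0) = 0, max(-27.08, 0) = 0
Node uu (S = 46.29): V_uu = 1/1.12·[0.9143·8.2306 + 0.0857·0.0000] = 6.7189
Node ud (S = 32.2): V_ud = 1/1.12·[0.9143·0.0000 + 0.0857·0.0000] = 0.0000
Node dd (S = 22.4): V_dd = 1/1.12·[0.9143·0.0000 + 0.0857·0.0000] = 0.0000
Node u (S = 40.25): V_u = 1/1.12·[0.9143·6.7189 + 0.0857·0.0000] = 5.4848
Node d (S = 28): V_d = 1/1.12·[0.9143·0.0000 + 0.0857·0.0000] = 0.0000
Node 0 (S = 35): V_0 = 1/1.12·[0.9143·5.4848 + 0.0857·0.0000] = 4.4774

$4.48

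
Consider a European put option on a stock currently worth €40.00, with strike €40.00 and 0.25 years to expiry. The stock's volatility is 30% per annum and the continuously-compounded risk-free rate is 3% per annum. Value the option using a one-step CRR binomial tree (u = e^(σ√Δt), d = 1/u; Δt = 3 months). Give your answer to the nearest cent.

CRR parameters: u = e^(σ√Δt) = e^(0.3·√0.25) = 1.1618, d = 1/u = 0.8607
Per-period rate: rΔt = 0.03·0.25 = 0.0075, so R = e^0.0075 = 1.0075
Risk-neutral probability p = (e^0.0075 − 0.8607)/(1.1618 − 0.8607) = 0.1468/0.3011 = 0.4876
Terminal stock prices: S_u = 46.47, S_d = 34.43
Terminal payoffs (K − S): max(-6.473, 0) = 0, max(5.572, 0) = 5.572
Node 0 (S = 40): V_0 = e^(−0.0075)·[0.4876·0.0000 + 0.5124·5.5717] = 2.8338

€2.83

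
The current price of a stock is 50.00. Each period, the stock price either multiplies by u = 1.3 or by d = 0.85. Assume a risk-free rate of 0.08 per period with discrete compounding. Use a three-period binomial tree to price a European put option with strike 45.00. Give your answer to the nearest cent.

1.33

Risk-neutral probability p = (1 + 0.08 − 0.85)/(1.3 − 0.85) = 0.2300/0.4500 = 0.5111
Terminal stock prices: S_uuu = 109.9, S_uud = 71.83, S_udd = 46.96, S_ddd = 30.71
Terminal payoffs (K − S): max(-64.85, 0) = 0, max(-26.83, 0) = 0, max(-1.962, 0) = 0, max(14.29, 0) = 14.29
Node uu (S = 84.5): V_uu = 1/1.08·[0.5111·0.0000 + 0.4889·0.0000] = 0.0000
Node ud (S = 55.25): V_ud = 1/1.08·[0.5111·0.0000 + 0.4889·0.0000] = 0.0000
Node dd (S = 36.12): V_dd = 1/1.08·[0.5111·0.0000 + 0.4889·14.2938] = 6.4704
Node u (S = 65): V_u = 1/1.08·[0.5111·0.0000 + 0.4889·0.0000] = 0.0000
Node d (S = 42.5): V_d = 1/1.08·[0.5111·0.0000 + 0.4889·6.4704] = 2.9290
Node 0 (S = 50): V_0 = 1/1.08·[0.5111·0.0000 + 0.4889·2.9290] = 1.3259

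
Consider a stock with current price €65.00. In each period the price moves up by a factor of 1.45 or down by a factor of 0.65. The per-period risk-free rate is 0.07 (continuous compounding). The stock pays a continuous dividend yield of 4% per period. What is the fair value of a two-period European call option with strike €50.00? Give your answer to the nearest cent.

Per-period risk-free factor R = e^0.07 = 1.0725; dividend-adjusted growth = e^(0.07−0.04) = 1.0305.
Risk-neutral probability p = (1.0305 − 0.65)/(1.45 − 0.65) = 0.3805/0.8000 = 0.4756
Terminal stock prices: S_uu = 136.7, S_ud = 61.26, S_dd = 27.46
Terminal payoffs (S − K): max(86.66, 0) = 86.66, max(11.26, 0) = 11.26, max(-22.54, 0) = 0
Node u (S = 94.25): V_u = e^(−0.07)·[0.4756·86.6625 + 0.5244·11.2625] = 43.9347
Node d (S = 42.25): V_d = e^(−0.07)·[0.4756·11.2625 + 0.5244·0.0000] = 4.9940
Node 0 (S = 65): V_0 = e^(−0.07)·[0.4756·43.9347 + 0.5244·4.9940] = 21.9233

€21.92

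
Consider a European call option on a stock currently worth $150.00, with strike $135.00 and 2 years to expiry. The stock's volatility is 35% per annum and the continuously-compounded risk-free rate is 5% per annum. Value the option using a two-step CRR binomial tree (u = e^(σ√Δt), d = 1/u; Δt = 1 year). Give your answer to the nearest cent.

CRR parameters: u = e^(σ√Δt) = e^(0.35·√1) = 1.4191, d = 1/u = 0.7047
Per-period rate: rΔt = 0.05·1 = 0.05, so R = e^0.05 = 1.0513
Risk-neutral probability p = (e^0.05 − 0.7047)/(1.4191 − 0.7047) = 0.3466/0.7144 = 0.4852
Terminal stock prices: S_uu = 302.1, S_ud = 150, S_dd = 74.49
Terminal payoffs (S − K): max(167.1, 0) = 167.1, max(15, 0) = 15, max(-60.51, 0) = 0
Node u (S = 212.9): V_u = e^(−0.05)·[0.4852·167.0629 + 0.5148·15.0000] = 84.4442
Node d (S = 105.7): V_d = e^(−0.05)·[0.4852·15.0000 + 0.5148·0.0000] = 6.9224
Node 0 (S = 150): V_0 = e^(−0.05)·[0.4852·84.4442 + 0.5148·6.9224] = 42.3604

$42.36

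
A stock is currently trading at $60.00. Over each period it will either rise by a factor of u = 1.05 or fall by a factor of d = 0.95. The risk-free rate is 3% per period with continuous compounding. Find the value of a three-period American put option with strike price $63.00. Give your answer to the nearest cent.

$3.00

Risk-neutral probability p = (e^0.03 − 0.95)/(1.05 − 0.95) = 0.0805/0.1000 = 0.8045
Terminal stock prices: S_uuu = 69.46, S_uud = 62.84, S_udd = 56.86, S_ddd = 51.44
Terminal payoffs (K − S): max(-6.458, 0) = 0, max(0.1575, 0) = 0.1575, max(6.143, 0) = 6.143, max(11.56, 0) = 11.56
Node uu (S = 66.15): continuation = e^(−0.03)·[0.8045·0.0000 + 0.1955·0.1575] = 0.0299; exercise value = 0.0000 ≤ continuation, so V_uu = 0.0299
Node ud (S = 59.85): continuation = e^(−0.03)·[0.8045·0.1575 + 0.1955·6.1425] = 1.2881; exercise value = 3.1500 > continuation, so V_ud = 3.1500 (exercise)
Node dd (S = 54.15): continuation = e^(−0.03)·[0.8045·6.1425 + 0.1955·11.5575] = 6.9881; exercise value = 8.8500 > continuation, so V_dd = 8.8500 (exercise)
Node u (S = 63): continuation = e^(−0.03)·[0.8045·0.0299 + 0.1955·3.1500] = 0.6208; exercise value = 0.0000 ≤ continuation, so V_u = 0.6208
Node d (S = 57): continuation = e^(−0.03)·[0.8045·3.1500 + 0.1955·8.8500] = 4.1381; exercise value = 6.0000 > continuation, so V_d = 6.0000 (exercise)
Node 0 (S = 60): continuation = e^(−0.03)·[0.8045·0.6208 + 0.1955·6.0000] = 1.6228; exercise value = 3.0000 > continuation, so V_0 = 3.0000 (exercise)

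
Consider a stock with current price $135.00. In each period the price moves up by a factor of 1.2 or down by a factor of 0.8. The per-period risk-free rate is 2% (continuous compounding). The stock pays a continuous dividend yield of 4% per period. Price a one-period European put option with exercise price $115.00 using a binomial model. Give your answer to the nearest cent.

$3.77

Per-period risk-free factor R = e^0.02 = 1.0202; dividend-adjusted growth = e^(0.02−0.04) = 0.9802.
Risk-neutral probability p = (0.9802 − 0.8)/(1.2 − 0.8) = 0.1802/0.4000 = 0.4505
Terminal stock prices: S_u = 162, S_d = 108
Terminal payoffs (K − S): max(-47, 0) = 0, max(7, 0) = 7
Node 0 (S = 135): V_0 = e^(−0.02)·[0.4505·0.0000 + 0.5495·7.0000] = 3.7704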